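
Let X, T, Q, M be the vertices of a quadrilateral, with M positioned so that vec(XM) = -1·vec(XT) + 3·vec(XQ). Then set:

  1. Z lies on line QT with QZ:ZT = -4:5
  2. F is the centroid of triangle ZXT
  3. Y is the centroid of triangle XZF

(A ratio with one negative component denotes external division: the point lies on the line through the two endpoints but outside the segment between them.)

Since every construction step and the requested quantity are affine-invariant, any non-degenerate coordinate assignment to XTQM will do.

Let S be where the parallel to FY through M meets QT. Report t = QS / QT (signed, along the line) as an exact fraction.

Choose coordinates X = (0, 0), T = (1, 0), Q = (0, 1), M = (-1, 3).
1. Z lies on line QT with QZ:ZT = -4:5 ⇒ Z = (-4, 5)
2. F is the centroid of triangle ZXT ⇒ F = (-1, 5/3)
3. Y is the centroid of triangle XZF ⇒ Y = (-5/3, 20/9)
through M parallel to FY: direction (-2/3, 5/9); meets QT at S = (-7, 8)
S = Q + t·(T−Q) with t = -7

t = -7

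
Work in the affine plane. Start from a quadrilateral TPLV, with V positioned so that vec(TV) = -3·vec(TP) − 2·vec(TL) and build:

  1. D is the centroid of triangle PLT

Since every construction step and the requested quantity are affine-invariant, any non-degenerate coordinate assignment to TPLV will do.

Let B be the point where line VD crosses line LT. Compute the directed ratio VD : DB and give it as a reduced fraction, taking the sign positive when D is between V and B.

Choose coordinates T = (0, 0), P = (1, 0), L = (0, 1), V = (-3, -2).
1. D is the centroid of triangle PLT ⇒ D = (1/3, 1/3)
line VD meets LT at B = (0, 1/10)
D = V + t·(B−V) with t = 10/9, so VD:DB = 10/9:-1/9

VD:DB = -10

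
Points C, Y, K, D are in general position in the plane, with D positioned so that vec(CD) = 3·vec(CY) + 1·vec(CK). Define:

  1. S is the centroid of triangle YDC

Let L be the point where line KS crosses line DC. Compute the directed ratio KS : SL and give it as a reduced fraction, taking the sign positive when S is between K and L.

Choose coordinates C = (0, 0), Y = (1, 0), K = (0, 1), D = (3, 1).
1. S is the centroid of triangle YDC ⇒ S = (4/3, 1/3)
line KS meets DC at L = (6/5, 2/5)
S = K + t·(L−K) with t = 10/9, so KS:SL = 10/9:-1/9

KS:SL = -10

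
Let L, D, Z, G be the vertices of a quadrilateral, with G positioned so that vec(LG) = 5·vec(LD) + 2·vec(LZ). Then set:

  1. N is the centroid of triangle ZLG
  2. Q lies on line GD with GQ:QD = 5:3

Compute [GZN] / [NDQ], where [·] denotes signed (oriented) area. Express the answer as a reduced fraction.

[GZN]:[NDQ] = 5/3

Set L = (0, 0), D = (1, 0), Z = (0, 1), G = (5, 2); any affine frame gives the same invariant.
1. N is the centroid of triangle ZLG ⇒ N = (5/3, 1)
2. Q lies on line GD with GQ:QD = 5:3 ⇒ Q = (5/2, 3/4)
2·[GZN] = 5/3, 2·[NDQ] = 1
[GZN]:[NDQ] = 5/3:1 = 5/3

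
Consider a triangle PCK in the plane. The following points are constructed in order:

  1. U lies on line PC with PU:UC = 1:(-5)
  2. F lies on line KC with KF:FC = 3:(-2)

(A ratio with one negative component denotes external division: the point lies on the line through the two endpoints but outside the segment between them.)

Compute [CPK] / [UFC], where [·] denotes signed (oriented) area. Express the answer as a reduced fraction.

Work in coordinates with P = (0, 0), C = (1, 0), K = (0, 1).
1. U lies on line PC with PU:UC = 1:(-5) ⇒ U = (-1/4, 0)
2. F lies on line KC with KF:FC = 3:(-2) ⇒ F = (3, -2)
2·[CPK] = -1, 2·[UFC] = 5/2
[CPK]:[UFC] = -1:5/2 = -2/5

[CPK]:[UFC] = -2/5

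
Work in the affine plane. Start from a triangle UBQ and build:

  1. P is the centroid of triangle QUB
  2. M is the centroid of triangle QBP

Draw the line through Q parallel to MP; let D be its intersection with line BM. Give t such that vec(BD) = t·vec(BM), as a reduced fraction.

t = 2

Set U = (0, 0), B = (1, 0), Q = (0, 1); any affine frame gives the same invariant.
1. P is the centroid of triangle QUB ⇒ P = (1/3, 1/3)
2. M is the centroid of triangle QBP ⇒ M = (4/9, 4/9)
through Q parallel to MP: direction (-1/9, -1/9); meets BM at D = (-1/9, 8/9)
D = B + t·(M−B) with t = 2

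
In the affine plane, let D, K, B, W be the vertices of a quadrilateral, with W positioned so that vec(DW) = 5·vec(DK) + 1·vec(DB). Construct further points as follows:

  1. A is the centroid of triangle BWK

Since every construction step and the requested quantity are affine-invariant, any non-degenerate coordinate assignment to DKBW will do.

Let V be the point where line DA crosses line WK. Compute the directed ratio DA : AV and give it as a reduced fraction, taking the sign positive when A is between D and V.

DA:AV = -2/5

Assign D = (0, 0), K = (1, 0), B = (0, 1), W = (5, 1) — the answer is frame-independent, so this choice is without loss of generality.
1. A is the centroid of triangle BWK ⇒ A = (2, 2/3)
line DA meets WK at V = (-3, -1)
A = D + t·(V−D) with t = -2/3, so DA:AV = -2/3:5/3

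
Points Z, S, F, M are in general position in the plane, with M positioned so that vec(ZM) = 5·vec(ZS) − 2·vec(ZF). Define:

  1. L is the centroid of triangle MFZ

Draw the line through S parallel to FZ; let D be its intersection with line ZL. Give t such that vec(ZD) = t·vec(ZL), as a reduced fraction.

Choose coordinates Z = (0, 0), S = (1, 0), F = (0, 1), M = (5, -2).
1. L is the centroid of triangle MFZ ⇒ L = (5/3, -1/3)
through S parallel to FZ: direction (0, -1); meets ZL at D = (1, -1/5)
D = Z + t·(L−Z) with t = 3/5

t = 3/5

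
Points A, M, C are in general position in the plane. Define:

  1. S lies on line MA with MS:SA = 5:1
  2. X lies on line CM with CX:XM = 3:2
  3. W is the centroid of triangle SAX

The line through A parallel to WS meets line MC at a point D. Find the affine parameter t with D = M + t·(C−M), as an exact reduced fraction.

Choose coordinates A = (0, 0), M = (1, 0), C = (0, 1).
1. S lies on line MA with MS:SA = 5:1 ⇒ S = (1/6, 0)
2. X lies on line CM with CX:XM = 3:2 ⇒ X = (3/5, 2/5)
3. W is the centroid of triangle SAX ⇒ W = (23/90, 2/15)
through A parallel to WS: direction (-4/45, -2/15); meets MC at D = (2/5, 3/5)
D = M + t·(C−M) with t = 3/5

t = 3/5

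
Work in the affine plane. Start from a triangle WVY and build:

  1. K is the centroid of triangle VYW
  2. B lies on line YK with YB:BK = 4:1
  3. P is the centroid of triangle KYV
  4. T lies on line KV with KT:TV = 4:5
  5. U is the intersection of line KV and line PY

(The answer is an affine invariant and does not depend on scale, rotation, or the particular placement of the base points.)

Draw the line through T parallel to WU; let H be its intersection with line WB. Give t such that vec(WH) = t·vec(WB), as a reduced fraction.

t = 5/72

Set W = (0, 0), V = (1, 0), Y = (0, 1); any affine frame gives the same invariant.
1. K is the centroid of triangle VYW ⇒ K = (1/3, 1/3)
2. B lies on line YK with YB:BK = 4:1 ⇒ B = (4/15, 7/15)
3. P is the centroid of triangle KYV ⇒ P = (4/9, 4/9)
4. T lies on line KV with KT:TV = 4:5 ⇒ T = (17/27, 5/27)
5. U is the intersection of line KV and line PY ⇒ U = (2/3, 1/6)
through T parallel to WU: direction (2/3, 1/6); meets WB at H = (1/54, 7/216)
H = W + t·(B−W) with t = 5/72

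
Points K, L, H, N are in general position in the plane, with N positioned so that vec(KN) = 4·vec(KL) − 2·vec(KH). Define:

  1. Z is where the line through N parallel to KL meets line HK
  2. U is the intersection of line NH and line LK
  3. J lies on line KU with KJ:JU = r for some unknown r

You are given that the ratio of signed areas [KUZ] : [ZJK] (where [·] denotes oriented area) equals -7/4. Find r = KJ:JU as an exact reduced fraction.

Set K = (0, 0), L = (1, 0), H = (0, 1), N = (4, -2); any affine frame gives the same invariant.
1. Z is where the line through N parallel to KL meets line HK ⇒ Z = (0, -2)
2. U is the intersection of line NH and line LK ⇒ U = (4/3, 0)
3. With KJ:JU = r, write λ = r/(r+1) so J = K + λ·(U−K); J is affine-linear in λ
Every point depending on J is an affine combination of J and λ-independent points, so each such coordinate is linear in λ; the λ² term in each signed area is a multiple of (U−K)×(U−K) = 0, so 2·[KUZ] and 2·[ZJK] are each linear in λ. Evaluating at λ=0 and λ=1:
  2·[KUZ] = -8/3,   2·[ZJK] = 8/3·λ
So [KUZ]:[ZJK] = (-8/3) / (8/3·λ). Setting this equal to -7/4:
  -8/3 = -7/4·(8/3·λ)  ⇒  λ = 4/7
Then r = λ/(1−λ) = (4/7)/(3/7) = 4/3. Check: with r = 4/3, J = (16/21, 0) and [KUZ]:[ZJK] = -7/4 as required.

r = 4/3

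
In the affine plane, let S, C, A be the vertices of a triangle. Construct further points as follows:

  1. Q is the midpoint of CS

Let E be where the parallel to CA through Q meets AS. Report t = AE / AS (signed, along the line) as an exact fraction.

t = 1/2

Work in coordinates with S = (0, 0), C = (1, 0), A = (0, 1).
1. Q is the midpoint of CS ⇒ Q = (1/2, 0)
through Q parallel to CA: direction (-1, 1); meets AS at E = (0, 1/2)
E = A + t·(S−A) with t = 1/2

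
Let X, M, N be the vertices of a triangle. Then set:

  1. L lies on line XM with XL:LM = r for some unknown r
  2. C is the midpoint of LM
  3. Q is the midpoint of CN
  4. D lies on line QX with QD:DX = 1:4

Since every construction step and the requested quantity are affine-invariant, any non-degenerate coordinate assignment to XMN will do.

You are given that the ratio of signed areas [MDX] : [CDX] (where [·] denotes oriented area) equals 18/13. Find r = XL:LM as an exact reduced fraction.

r = 4/5

Work in coordinates with X = (0, 0), M = (1, 0), N = (0, 1).
1. With XL:LM = r, write λ = r/(r+1) so L = X + λ·(M−X); L is affine-linear in λ
2. C is the midpoint of LM ⇒ C is an affine combination of earlier points and hence also affine-linear in λ
3. Q is the midpoint of CN ⇒ Q is an affine combination of earlier points and hence also affine-linear in λ
4. D lies on line QX with QD:DX = 1:4 ⇒ D is an affine combination of earlier points and hence also affine-linear in λ
Every point depending on L is an affine combination of L and λ-independent points, so each such coordinate is linear in λ; the λ² term in each signed area is a multiple of (M−X)×(M−X) = 0, so 2·[MDX] and 2·[CDX] are each linear in λ. Evaluating at λ=0 and λ=1:
  2·[MDX] = 2/5,   2·[CDX] = 1/5·λ + 1/5
So [MDX]:[CDX] = (2/5) / (1/5·λ + 1/5). Setting this equal to 18/13:
  2/5 = 18/13·(1/5·λ + 1/5)  ⇒  λ = 4/9
Then r = λ/(1−λ) = (4/9)/(5/9) = 4/5. Check: with r = 4/5, L = (4/9, 0) and [MDX]:[CDX] = 18/13 as required.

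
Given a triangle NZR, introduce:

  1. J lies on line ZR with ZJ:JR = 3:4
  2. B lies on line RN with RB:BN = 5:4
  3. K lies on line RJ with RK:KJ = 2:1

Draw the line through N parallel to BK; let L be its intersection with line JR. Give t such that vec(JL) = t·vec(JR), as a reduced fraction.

t = -1/5

Assign N = (0, 0), Z = (1, 0), R = (0, 1) — the answer is frame-independent, so this choice is without loss of generality.
1. J lies on line ZR with ZJ:JR = 3:4 ⇒ J = (4/7, 3/7)
2. B lies on line RN with RB:BN = 5:4 ⇒ B = (0, 4/9)
3. K lies on line RJ with RK:KJ = 2:1 ⇒ K = (8/21, 13/21)
through N parallel to BK: direction (8/21, 11/63); meets JR at L = (24/35, 11/35)
L = J + t·(R−J) with t = -1/5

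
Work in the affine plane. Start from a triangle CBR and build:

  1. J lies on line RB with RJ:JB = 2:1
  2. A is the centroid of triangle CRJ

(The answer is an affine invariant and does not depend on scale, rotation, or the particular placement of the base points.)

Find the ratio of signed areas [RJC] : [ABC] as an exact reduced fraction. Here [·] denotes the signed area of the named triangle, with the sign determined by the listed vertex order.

[RJC]:[ABC] = 3/2

Choose coordinates C = (0, 0), B = (1, 0), R = (0, 1).
1. J lies on line RB with RJ:JB = 2:1 ⇒ J = (2/3, 1/3)
2. A is the centroid of triangle CRJ ⇒ A = (2/9, 4/9)
2·[RJC] = -2/3, 2·[ABC] = -4/9
[RJC]:[ABC] = -2/3:-4/9 = 3/2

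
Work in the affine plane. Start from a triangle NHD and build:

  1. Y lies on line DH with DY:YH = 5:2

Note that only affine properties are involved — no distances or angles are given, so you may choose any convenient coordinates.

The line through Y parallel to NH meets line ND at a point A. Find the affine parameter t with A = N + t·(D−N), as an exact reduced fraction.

t = 2/7

Set N = (0, 0), H = (1, 0), D = (0, 1); any affine frame gives the same invariant.
1. Y lies on line DH with DY:YH = 5:2 ⇒ Y = (5/7, 2/7)
through Y parallel to NH: direction (1, 0); meets ND at A = (0, 2/7)
A = N + t·(D−N) with t = 2/7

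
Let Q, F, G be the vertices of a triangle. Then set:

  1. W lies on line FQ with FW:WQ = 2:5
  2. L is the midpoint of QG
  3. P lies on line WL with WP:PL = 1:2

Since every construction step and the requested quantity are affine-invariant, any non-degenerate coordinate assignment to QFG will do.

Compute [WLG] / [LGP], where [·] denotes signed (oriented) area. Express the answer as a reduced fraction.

[WLG]:[LGP] = 3/2

Set Q = (0, 0), F = (1, 0), G = (0, 1); any affine frame gives the same invariant.
1. W lies on line FQ with FW:WQ = 2:5 ⇒ W = (5/7, 0)
2. L is the midpoint of QG ⇒ L = (0, 1/2)
3. P lies on line WL with WP:PL = 1:2 ⇒ P = (10/21, 1/6)
2·[WLG] = -5/14, 2·[LGP] = -5/21
[WLG]:[LGP] = -5/14:-5/21 = 3/2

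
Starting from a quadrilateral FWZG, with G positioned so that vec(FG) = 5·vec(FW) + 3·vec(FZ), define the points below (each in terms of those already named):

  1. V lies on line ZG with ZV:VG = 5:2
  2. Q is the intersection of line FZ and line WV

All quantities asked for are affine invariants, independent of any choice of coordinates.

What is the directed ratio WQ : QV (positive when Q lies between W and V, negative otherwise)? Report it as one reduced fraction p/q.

Work in coordinates with F = (0, 0), W = (1, 0), Z = (0, 1), G = (5, 3).
1. V lies on line ZG with ZV:VG = 5:2 ⇒ V = (25/7, 17/7)
2. Q is the intersection of line FZ and line WV ⇒ Q = (0, -17/18)
Q = W + t·(V−W) with t = -7/18, so WQ:QV = t:(1−t) = -7/18:25/18

WQ:QV = -7/25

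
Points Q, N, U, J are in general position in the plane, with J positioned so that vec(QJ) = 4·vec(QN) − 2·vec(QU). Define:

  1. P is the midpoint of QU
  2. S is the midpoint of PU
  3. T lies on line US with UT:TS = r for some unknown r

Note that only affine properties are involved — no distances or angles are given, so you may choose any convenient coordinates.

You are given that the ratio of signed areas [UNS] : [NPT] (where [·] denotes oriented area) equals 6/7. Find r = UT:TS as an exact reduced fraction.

r = 5

Work in coordinates with Q = (0, 0), N = (1, 0), U = (0, 1), J = (4, -2).
1. P is the midpoint of QU ⇒ P = (0, 1/2)
2. S is the midpoint of PU ⇒ S = (0, 3/4)
3. With UT:TS = r, write λ = r/(r+1) so T = U + λ·(S−U); T is affine-linear in λ
Every point depending on T is an affine combination of T and λ-independent points, so each such coordinate is linear in λ; the λ² term in each signed area is a multiple of (S−U)×(S−U) = 0, so 2·[UNS] and 2·[NPT] are each linear in λ. Evaluating at λ=0 and λ=1:
  2·[UNS] = -1/4,   2·[NPT] = 1/4·λ − 1/2
So [UNS]:[NPT] = (-1/4) / (1/4·λ − 1/2). Setting this equal to 6/7:
  -1/4 = 6/7·(1/4·λ − 1/2)  ⇒  λ = 5/6
Then r = λ/(1−λ) = (5/6)/(1/6) = 5. Check: with r = 5, T = (0, 19/24) and [UNS]:[NPT] = 6/7 as required.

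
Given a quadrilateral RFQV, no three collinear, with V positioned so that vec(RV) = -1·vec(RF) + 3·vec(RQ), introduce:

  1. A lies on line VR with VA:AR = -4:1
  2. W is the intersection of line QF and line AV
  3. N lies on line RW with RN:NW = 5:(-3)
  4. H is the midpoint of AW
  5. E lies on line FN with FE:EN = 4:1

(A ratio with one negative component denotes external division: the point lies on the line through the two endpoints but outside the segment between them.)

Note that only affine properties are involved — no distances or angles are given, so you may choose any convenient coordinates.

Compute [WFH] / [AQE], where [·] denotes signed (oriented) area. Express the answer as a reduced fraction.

[WFH]:[AQE] = -75/56

Choose coordinates R = (0, 0), F = (1, 0), Q = (0, 1), V = (-1, 3).
1. A lies on line VR with VA:AR = -4:1 ⇒ A = (1/3, -1)
2. W is the intersection of line QF and line AV ⇒ W = (-1/2, 3/2)
3. N lies on line RW with RN:NW = 5:(-3) ⇒ N = (-5/4, 15/4)
4. H is the midpoint of AW ⇒ H = (-1/12, 1/4)
5. E lies on line FN with FE:EN = 4:1 ⇒ E = (-4/5, 3)
2·[WFH] = -5/4, 2·[AQE] = 14/15
[WFH]:[AQE] = -5/4:14/15 = -75/56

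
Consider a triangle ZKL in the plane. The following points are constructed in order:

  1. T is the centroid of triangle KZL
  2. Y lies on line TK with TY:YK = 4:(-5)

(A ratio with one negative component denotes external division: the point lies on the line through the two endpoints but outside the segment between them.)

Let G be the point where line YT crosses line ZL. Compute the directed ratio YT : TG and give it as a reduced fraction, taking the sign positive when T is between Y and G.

Choose coordinates Z = (0, 0), K = (1, 0), L = (0, 1).
1. T is the centroid of triangle KZL ⇒ T = (1/3, 1/3)
2. Y lies on line TK with TY:YK = 4:(-5) ⇒ Y = (-7/3, 5/3)
line YT meets ZL at G = (0, 1/2)
T = Y + t·(G−Y) with t = 8/7, so YT:TG = 8/7:-1/7

YT:TG = -8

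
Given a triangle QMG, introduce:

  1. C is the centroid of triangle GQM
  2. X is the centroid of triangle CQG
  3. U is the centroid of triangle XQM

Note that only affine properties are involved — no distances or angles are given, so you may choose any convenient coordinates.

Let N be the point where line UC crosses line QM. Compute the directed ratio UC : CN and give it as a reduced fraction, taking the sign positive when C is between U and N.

UC:CN = -5/9

Assign Q = (0, 0), M = (1, 0), G = (0, 1) — the answer is frame-independent, so this choice is without loss of generality.
1. C is the centroid of triangle GQM ⇒ C = (1/3, 1/3)
2. X is the centroid of triangle CQG ⇒ X = (1/9, 4/9)
3. U is the centroid of triangle XQM ⇒ U = (10/27, 4/27)
line UC meets QM at N = (2/5, 0)
C = U + t·(N−U) with t = -5/4, so UC:CN = -5/4:9/4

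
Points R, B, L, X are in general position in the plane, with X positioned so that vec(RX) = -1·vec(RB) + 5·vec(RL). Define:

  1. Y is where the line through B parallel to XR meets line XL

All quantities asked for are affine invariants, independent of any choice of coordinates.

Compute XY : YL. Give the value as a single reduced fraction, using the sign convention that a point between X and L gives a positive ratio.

Assign R = (0, 0), B = (1, 0), L = (0, 1), X = (-1, 5) — the answer is frame-independent, so this choice is without loss of generality.
1. Y is where the line through B parallel to XR meets line XL ⇒ Y = (4, -15)
Y = X + t·(L−X) with t = 5, so XY:YL = t:(1−t) = 5:-4

XY:YL = -5/4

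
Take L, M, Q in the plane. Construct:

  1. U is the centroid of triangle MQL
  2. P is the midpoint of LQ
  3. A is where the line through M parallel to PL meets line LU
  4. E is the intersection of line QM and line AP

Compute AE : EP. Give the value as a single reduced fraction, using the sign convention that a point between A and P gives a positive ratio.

AE:EP = 2

Work in coordinates with L = (0, 0), M = (1, 0), Q = (0, 1).
1. U is the centroid of triangle MQL ⇒ U = (1/3, 1/3)
2. P is the midpoint of LQ ⇒ P = (0, 1/2)
3. A is where the line through M parallel to PL meets line LU ⇒ A = (1, 1)
4. E is the intersection of line QM and line AP ⇒ E = (1/3, 2/3)
E = A + t·(P−A) with t = 2/3, so AE:EP = t:(1−t) = 2/3:1/3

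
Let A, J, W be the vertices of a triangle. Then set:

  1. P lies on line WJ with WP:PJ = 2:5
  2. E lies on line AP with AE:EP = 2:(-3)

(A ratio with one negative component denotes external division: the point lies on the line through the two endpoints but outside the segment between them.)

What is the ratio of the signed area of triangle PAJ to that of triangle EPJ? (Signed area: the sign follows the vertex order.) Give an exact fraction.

Assign A = (0, 0), J = (1, 0), W = (0, 1) — the answer is frame-independent, so this choice is without loss of generality.
1. P lies on line WJ with WP:PJ = 2:5 ⇒ P = (2/7, 5/7)
2. E lies on line AP with AE:EP = 2:(-3) ⇒ E = (-4/7, -10/7)
2·[PAJ] = 5/7, 2·[EPJ] = -15/7
[PAJ]:[EPJ] = 5/7:-15/7 = -1/3

[PAJ]:[EPJ] = -1/3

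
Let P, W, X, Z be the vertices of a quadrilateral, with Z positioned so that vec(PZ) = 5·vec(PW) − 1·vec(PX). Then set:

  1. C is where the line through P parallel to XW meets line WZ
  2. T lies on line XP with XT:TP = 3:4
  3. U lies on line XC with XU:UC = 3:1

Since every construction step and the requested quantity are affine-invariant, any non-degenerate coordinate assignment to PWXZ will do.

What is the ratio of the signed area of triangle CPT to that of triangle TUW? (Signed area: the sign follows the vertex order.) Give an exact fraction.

Assign P = (0, 0), W = (1, 0), X = (0, 1), Z = (5, -1) — the answer is frame-independent, so this choice is without loss of generality.
1. C is where the line through P parallel to XW meets line WZ ⇒ C = (-1/3, 1/3)
2. T lies on line XP with XT:TP = 3:4 ⇒ T = (0, 4/7)
3. U lies on line XC with XU:UC = 3:1 ⇒ U = (-1/4, 1/2)
2·[CPT] = 4/21, 2·[TUW] = 3/14
[CPT]:[TUW] = 4/21:3/14 = 8/9

[CPT]:[TUW] = 8/9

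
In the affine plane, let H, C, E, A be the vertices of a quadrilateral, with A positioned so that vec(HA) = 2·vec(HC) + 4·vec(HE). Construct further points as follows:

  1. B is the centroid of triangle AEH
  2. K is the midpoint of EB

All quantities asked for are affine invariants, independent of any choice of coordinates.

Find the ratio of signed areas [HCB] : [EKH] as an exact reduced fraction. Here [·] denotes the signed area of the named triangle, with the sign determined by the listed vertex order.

Work in coordinates with H = (0, 0), C = (1, 0), E = (0, 1), A = (2, 4).
1. B is the centroid of triangle AEH ⇒ B = (2/3, 5/3)
2. K is the midpoint of EB ⇒ K = (1/3, 4/3)
2·[HCB] = 5/3, 2·[EKH] = -1/3
[HCB]:[EKH] = 5/3:-1/3 = -5

[HCB]:[EKH] = -5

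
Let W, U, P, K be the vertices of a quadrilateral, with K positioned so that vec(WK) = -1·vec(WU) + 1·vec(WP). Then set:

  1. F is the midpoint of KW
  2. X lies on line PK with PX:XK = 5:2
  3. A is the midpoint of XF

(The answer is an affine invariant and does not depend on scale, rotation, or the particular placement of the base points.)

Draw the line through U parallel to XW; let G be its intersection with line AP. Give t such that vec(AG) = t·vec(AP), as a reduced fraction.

Work in coordinates with W = (0, 0), U = (1, 0), P = (0, 1), K = (-1, 1).
1. F is the midpoint of KW ⇒ F = (-1/2, 1/2)
2. X lies on line PK with PX:XK = 5:2 ⇒ X = (-5/7, 1)
3. A is the midpoint of XF ⇒ A = (-17/28, 3/4)
through U parallel to XW: direction (5/7, -1); meets AP at G = (17/77, 12/11)
G = A + t·(P−A) with t = 15/11

t = 15/11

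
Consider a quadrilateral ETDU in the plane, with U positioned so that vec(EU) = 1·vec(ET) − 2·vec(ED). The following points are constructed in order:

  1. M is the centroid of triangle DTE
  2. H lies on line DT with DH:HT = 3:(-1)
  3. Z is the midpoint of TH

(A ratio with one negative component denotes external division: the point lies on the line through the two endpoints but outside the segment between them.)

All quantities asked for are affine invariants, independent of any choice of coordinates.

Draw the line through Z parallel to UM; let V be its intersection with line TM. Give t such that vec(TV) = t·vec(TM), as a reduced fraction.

Set E = (0, 0), T = (1, 0), D = (0, 1), U = (1, -2); any affine frame gives the same invariant.
1. M is the centroid of triangle DTE ⇒ M = (1/3, 1/3)
2. H lies on line DT with DH:HT = 3:(-1) ⇒ H = (3/2, -1/2)
3. Z is the midpoint of TH ⇒ Z = (5/4, -1/4)
through Z parallel to UM: direction (-2/3, 7/3); meets TM at V = (29/24, -5/48)
V = T + t·(M−T) with t = -5/16

t = -5/16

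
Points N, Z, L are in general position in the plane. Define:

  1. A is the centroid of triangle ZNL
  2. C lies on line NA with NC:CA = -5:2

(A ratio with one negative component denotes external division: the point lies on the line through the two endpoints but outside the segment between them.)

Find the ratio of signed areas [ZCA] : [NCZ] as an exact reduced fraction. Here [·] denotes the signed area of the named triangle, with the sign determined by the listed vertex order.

Work in coordinates with N = (0, 0), Z = (1, 0), L = (0, 1).
1. A is the centroid of triangle ZNL ⇒ A = (1/3, 1/3)
2. C lies on line NA with NC:CA = -5:2 ⇒ C = (5/9, 5/9)
2·[ZCA] = 2/9, 2·[NCZ] = -5/9
[ZCA]:[NCZ] = 2/9:-5/9 = -2/5

[ZCA]:[NCZ] = -2/5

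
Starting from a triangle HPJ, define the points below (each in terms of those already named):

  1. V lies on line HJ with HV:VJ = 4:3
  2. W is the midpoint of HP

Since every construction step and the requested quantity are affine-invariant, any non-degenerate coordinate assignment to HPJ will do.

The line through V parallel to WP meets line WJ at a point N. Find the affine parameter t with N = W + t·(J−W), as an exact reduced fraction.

t = 4/7

Assign H = (0, 0), P = (1, 0), J = (0, 1) — the answer is frame-independent, so this choice is without loss of generality.
1. V lies on line HJ with HV:VJ = 4:3 ⇒ V = (0, 4/7)
2. W is the midpoint of HP ⇒ W = (1/2, 0)
through V parallel to WP: direction (1/2, 0); meets WJ at N = (3/14, 4/7)
N = W + t·(J−W) with t = 4/7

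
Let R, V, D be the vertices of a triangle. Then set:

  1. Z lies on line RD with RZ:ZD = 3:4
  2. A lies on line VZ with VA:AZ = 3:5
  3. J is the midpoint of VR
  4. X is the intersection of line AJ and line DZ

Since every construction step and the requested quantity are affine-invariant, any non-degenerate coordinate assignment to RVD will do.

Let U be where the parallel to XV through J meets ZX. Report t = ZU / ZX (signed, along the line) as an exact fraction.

Set R = (0, 0), V = (1, 0), D = (0, 1); any affine frame gives the same invariant.
1. Z lies on line RD with RZ:ZD = 3:4 ⇒ Z = (0, 3/7)
2. A lies on line VZ with VA:AZ = 3:5 ⇒ A = (5/8, 9/56)
3. J is the midpoint of VR ⇒ J = (1/2, 0)
4. X is the intersection of line AJ and line DZ ⇒ X = (0, -9/14)
through J parallel to XV: direction (1, 9/14); meets ZX at U = (0, -9/28)
U = Z + t·(X−Z) with t = 7/10

t = 7/10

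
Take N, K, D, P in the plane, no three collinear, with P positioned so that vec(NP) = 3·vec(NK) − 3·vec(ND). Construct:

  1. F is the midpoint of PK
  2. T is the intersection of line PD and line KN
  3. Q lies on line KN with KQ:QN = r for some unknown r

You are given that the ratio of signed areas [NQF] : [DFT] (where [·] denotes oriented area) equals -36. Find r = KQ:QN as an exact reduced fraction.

r = -4/3

Work in coordinates with N = (0, 0), K = (1, 0), D = (0, 1), P = (3, -3).
1. F is the midpoint of PK ⇒ F = (2, -3/2)
2. T is the intersection of line PD and line KN ⇒ T = (3/4, 0)
3. With KQ:QN = r, write λ = r/(r+1) so Q = K + λ·(N−K); Q is affine-linear in λ
Every point depending on Q is an affine combination of Q and λ-independent points, so each such coordinate is linear in λ; the λ² term in each signed area is a multiple of (N−K)×(N−K) = 0, so 2·[NQF] and 2·[DFT] are each linear in λ. Evaluating at λ=0 and λ=1:
  2·[NQF] = 3/2·λ − 3/2,   2·[DFT] = -1/8
So [NQF]:[DFT] = (3/2·λ − 3/2) / (-1/8). Setting this equal to -36:
  3/2·λ − 3/2 = -36·(-1/8)  ⇒  λ = 4
Then r = λ/(1−λ) = (4)/(-3) = -4/3. Check: with r = -4/3, Q = (-3, 0) and [NQF]:[DFT] = -36 as required.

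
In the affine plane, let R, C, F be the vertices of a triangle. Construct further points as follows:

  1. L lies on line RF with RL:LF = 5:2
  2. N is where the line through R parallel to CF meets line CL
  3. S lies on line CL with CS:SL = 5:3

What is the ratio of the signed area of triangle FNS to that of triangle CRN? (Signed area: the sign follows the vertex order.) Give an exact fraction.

Set R = (0, 0), C = (1, 0), F = (0, 1); any affine frame gives the same invariant.
1. L lies on line RF with RL:LF = 5:2 ⇒ L = (0, 5/7)
2. N is where the line through R parallel to CF meets line CL ⇒ N = (-5/2, 5/2)
3. S lies on line CL with CS:SL = 5:3 ⇒ S = (3/8, 25/56)
2·[FNS] = 23/28, 2·[CRN] = -5/2
[FNS]:[CRN] = 23/28:-5/2 = -23/70

[FNS]:[CRN] = -23/70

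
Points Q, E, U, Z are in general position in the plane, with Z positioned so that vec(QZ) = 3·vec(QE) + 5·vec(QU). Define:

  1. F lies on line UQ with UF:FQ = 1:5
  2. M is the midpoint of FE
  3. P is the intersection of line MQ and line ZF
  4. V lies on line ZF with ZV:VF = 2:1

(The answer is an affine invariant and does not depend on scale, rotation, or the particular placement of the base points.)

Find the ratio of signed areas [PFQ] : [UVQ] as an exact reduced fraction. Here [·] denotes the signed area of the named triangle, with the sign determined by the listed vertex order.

[PFQ]:[UVQ] = 5/4

Assign Q = (0, 0), E = (1, 0), U = (0, 1), Z = (3, 5) — the answer is frame-independent, so this choice is without loss of generality.
1. F lies on line UQ with UF:FQ = 1:5 ⇒ F = (0, 5/6)
2. M is the midpoint of FE ⇒ M = (1/2, 5/12)
3. P is the intersection of line MQ and line ZF ⇒ P = (-3/2, -5/4)
4. V lies on line ZF with ZV:VF = 2:1 ⇒ V = (1, 20/9)
2·[PFQ] = -5/4, 2·[UVQ] = -1
[PFQ]:[UVQ] = -5/4:-1 = 5/4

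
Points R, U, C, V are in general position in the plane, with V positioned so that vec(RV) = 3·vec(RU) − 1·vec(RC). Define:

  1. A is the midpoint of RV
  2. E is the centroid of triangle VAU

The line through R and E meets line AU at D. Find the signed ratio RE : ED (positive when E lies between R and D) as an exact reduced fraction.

RE:ED = -4

Choose coordinates R = (0, 0), U = (1, 0), C = (0, 1), V = (3, -1).
1. A is the midpoint of RV ⇒ A = (3/2, -1/2)
2. E is the centroid of triangle VAU ⇒ E = (11/6, -1/2)
line RE meets AU at D = (11/8, -3/8)
E = R + t·(D−R) with t = 4/3, so RE:ED = 4/3:-1/3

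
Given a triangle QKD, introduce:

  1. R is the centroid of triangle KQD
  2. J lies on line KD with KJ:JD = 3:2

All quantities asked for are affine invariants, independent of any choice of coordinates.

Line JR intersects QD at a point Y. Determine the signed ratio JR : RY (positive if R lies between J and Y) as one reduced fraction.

JR:RY = 1/5

Choose coordinates Q = (0, 0), K = (1, 0), D = (0, 1).
1. R is the centroid of triangle KQD ⇒ R = (1/3, 1/3)
2. J lies on line KD with KJ:JD = 3:2 ⇒ J = (2/5, 3/5)
line JR meets QD at Y = (0, -1)
R = J + t·(Y−J) with t = 1/6, so JR:RY = 1/6:5/6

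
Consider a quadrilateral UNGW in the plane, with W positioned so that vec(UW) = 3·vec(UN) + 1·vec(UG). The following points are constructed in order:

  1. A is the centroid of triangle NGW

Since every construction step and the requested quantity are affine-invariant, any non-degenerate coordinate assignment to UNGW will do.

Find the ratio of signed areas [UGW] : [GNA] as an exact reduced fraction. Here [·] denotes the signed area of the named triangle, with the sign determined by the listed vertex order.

[UGW]:[GNA] = -3

Choose coordinates U = (0, 0), N = (1, 0), G = (0, 1), W = (3, 1).
1. A is the centroid of triangle NGW ⇒ A = (4/3, 2/3)
2·[UGW] = -3, 2·[GNA] = 1
[UGW]:[GNA] = -3:1 = -3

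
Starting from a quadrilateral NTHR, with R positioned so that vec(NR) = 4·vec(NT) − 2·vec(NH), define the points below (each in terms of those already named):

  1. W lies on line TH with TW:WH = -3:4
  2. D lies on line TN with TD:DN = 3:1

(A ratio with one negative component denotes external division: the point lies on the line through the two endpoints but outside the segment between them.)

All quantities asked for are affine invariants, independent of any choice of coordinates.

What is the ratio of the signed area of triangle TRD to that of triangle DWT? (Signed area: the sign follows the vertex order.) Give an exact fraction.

Set N = (0, 0), T = (1, 0), H = (0, 1), R = (4, -2); any affine frame gives the same invariant.
1. W lies on line TH with TW:WH = -3:4 ⇒ W = (4, -3)
2. D lies on line TN with TD:DN = 3:1 ⇒ D = (1/4, 0)
2·[TRD] = -3/2, 2·[DWT] = 9/4
[TRD]:[DWT] = -3/2:9/4 = -2/3

[TRD]:[DWT] = -2/3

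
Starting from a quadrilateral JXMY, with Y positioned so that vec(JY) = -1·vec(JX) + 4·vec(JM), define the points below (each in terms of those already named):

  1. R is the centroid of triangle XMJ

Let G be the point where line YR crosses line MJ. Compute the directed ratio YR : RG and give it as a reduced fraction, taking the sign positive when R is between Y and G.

YR:RG = -4

Work in coordinates with J = (0, 0), X = (1, 0), M = (0, 1), Y = (-1, 4).
1. R is the centroid of triangle XMJ ⇒ R = (1/3, 1/3)
line YR meets MJ at G = (0, 5/4)
R = Y + t·(G−Y) with t = 4/3, so YR:RG = 4/3:-1/3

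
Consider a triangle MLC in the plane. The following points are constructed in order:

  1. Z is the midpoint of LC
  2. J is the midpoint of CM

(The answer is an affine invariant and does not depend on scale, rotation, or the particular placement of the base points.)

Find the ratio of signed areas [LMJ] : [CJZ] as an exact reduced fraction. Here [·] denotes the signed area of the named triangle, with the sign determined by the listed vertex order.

Set M = (0, 0), L = (1, 0), C = (0, 1); any affine frame gives the same invariant.
1. Z is the midpoint of LC ⇒ Z = (1/2, 1/2)
2. J is the midpoint of CM ⇒ J = (0, 1/2)
2·[LMJ] = -1/2, 2·[CJZ] = 1/4
[LMJ]:[CJZ] = -1/2:1/4 = -2

[LMJ]:[CJZ] = -2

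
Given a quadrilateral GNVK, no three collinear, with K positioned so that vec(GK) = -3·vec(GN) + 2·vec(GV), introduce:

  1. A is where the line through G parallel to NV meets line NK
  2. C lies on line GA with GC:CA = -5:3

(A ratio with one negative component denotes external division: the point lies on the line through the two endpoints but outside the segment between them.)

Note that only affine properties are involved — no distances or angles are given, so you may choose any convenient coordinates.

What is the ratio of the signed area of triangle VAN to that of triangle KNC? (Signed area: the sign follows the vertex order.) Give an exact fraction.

Choose coordinates G = (0, 0), N = (1, 0), V = (0, 1), K = (-3, 2).
1. A is where the line through G parallel to NV meets line NK ⇒ A = (-1, 1)
2. C lies on line GA with GC:CA = -5:3 ⇒ C = (-5/2, 5/2)
2·[VAN] = 1, 2·[KNC] = 3
[VAN]:[KNC] = 1:3 = 1/3

[VAN]:[KNC] = 1/3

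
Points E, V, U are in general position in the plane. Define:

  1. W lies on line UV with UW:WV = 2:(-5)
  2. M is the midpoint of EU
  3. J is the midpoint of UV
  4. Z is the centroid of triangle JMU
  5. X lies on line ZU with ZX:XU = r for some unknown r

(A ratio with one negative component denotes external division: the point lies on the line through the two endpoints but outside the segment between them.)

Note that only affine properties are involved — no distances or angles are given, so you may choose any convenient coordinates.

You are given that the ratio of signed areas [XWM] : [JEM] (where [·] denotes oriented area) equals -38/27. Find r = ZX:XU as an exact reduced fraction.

Set E = (0, 0), V = (1, 0), U = (0, 1); any affine frame gives the same invariant.
1. W lies on line UV with UW:WV = 2:(-5) ⇒ W = (-2/3, 5/3)
2. M is the midpoint of EU ⇒ M = (0, 1/2)
3. J is the midpoint of UV ⇒ J = (1/2, 1/2)
4. Z is the centroid of triangle JMU ⇒ Z = (1/6, 2/3)
5. With ZX:XU = r, write λ = r/(r+1) so X = Z + λ·(U−Z); X is affine-linear in λ
Every point depending on X is an affine combination of X and λ-independent points, so each such coordinate is linear in λ; the λ² term in each signed area is a multiple of (U−Z)×(U−Z) = 0, so 2·[XWM] and 2·[JEM] are each linear in λ. Evaluating at λ=0 and λ=1:
  2·[XWM] = 1/36·λ + 11/36,   2·[JEM] = -1/4
So [XWM]:[JEM] = (1/36·λ + 11/36) / (-1/4). Setting this equal to -38/27:
  1/36·λ + 11/36 = -38/27·(-1/4)  ⇒  λ = 5/3
Then r = λ/(1−λ) = (5/3)/(-2/3) = -5/2. Check: with r = -5/2, X = (-1/9, 11/9) and [XWM]:[JEM] = -38/27 as required.

r = -5/2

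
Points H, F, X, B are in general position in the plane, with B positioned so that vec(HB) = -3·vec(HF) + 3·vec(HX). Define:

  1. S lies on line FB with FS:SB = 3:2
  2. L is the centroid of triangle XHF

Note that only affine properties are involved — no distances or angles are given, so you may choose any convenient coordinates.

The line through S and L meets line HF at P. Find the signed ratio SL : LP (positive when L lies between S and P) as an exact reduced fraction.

SL:LP = 22/5

Choose coordinates H = (0, 0), F = (1, 0), X = (0, 1), B = (-3, 3).
1. S lies on line FB with FS:SB = 3:2 ⇒ S = (-7/5, 9/5)
2. L is the centroid of triangle XHF ⇒ L = (1/3, 1/3)
line SL meets HF at P = (8/11, 0)
L = S + t·(P−S) with t = 22/27, so SL:LP = 22/27:5/27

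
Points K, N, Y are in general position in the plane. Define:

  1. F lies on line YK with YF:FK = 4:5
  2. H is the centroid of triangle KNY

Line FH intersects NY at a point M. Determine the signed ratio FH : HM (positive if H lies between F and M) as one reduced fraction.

Choose coordinates K = (0, 0), N = (1, 0), Y = (0, 1).
1. F lies on line YK with YF:FK = 4:5 ⇒ F = (0, 5/9)
2. H is the centroid of triangle KNY ⇒ H = (1/3, 1/3)
line FH meets NY at M = (4/3, -1/3)
H = F + t·(M−F) with t = 1/4, so FH:HM = 1/4:3/4

FH:HM = 1/3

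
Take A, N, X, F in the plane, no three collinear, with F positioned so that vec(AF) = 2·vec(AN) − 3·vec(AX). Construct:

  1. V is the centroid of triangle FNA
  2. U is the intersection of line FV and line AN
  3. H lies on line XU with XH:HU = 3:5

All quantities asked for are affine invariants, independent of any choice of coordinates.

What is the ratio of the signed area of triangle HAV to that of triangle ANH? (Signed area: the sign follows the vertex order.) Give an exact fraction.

[HAV]:[ANH] = 13/10

Assign A = (0, 0), N = (1, 0), X = (0, 1), F = (2, -3) — the answer is frame-independent, so this choice is without loss of generality.
1. V is the centroid of triangle FNA ⇒ V = (1, -1)
2. U is the intersection of line FV and line AN ⇒ U = (1/2, 0)
3. H lies on line XU with XH:HU = 3:5 ⇒ H = (3/16, 5/8)
2·[HAV] = 13/16, 2·[ANH] = 5/8
[HAV]:[ANH] = 13/16:5/8 = 13/10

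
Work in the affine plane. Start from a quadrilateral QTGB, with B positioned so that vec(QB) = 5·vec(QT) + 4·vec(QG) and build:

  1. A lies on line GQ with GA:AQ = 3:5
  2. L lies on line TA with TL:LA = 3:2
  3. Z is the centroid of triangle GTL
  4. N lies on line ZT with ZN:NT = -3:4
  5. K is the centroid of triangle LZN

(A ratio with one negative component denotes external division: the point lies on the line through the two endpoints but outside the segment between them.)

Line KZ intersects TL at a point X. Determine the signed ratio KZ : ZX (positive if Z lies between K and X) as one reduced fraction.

Set Q = (0, 0), T = (1, 0), G = (0, 1), B = (5, 4); any affine frame gives the same invariant.
1. A lies on line GQ with GA:AQ = 3:5 ⇒ A = (0, 5/8)
2. L lies on line TA with TL:LA = 3:2 ⇒ L = (2/5, 3/8)
3. Z is the centroid of triangle GTL ⇒ Z = (7/15, 11/24)
4. N lies on line ZT with ZN:NT = -3:4 ⇒ N = (-17/15, 11/6)
5. K is the centroid of triangle LZN ⇒ K = (-4/45, 8/9)
line KZ meets TL at X = (13/10, -3/16)
Z = K + t·(X−K) with t = 2/5, so KZ:ZX = 2/5:3/5

KZ:ZX = 2/3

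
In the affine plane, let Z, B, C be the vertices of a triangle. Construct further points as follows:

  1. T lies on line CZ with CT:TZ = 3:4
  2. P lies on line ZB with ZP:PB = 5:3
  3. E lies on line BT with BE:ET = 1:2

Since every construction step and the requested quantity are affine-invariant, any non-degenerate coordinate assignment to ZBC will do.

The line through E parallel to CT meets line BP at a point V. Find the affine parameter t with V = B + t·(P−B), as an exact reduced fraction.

Work in coordinates with Z = (0, 0), B = (1, 0), C = (0, 1).
1. T lies on line CZ with CT:TZ = 3:4 ⇒ T = (0, 4/7)
2. P lies on line ZB with ZP:PB = 5:3 ⇒ P = (5/8, 0)
3. E lies on line BT with BE:ET = 1:2 ⇒ E = (2/3, 4/21)
through E parallel to CT: direction (0, -3/7); meets BP at V = (2/3, 0)
V = B + t·(P−B) with t = 8/9

t = 8/9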